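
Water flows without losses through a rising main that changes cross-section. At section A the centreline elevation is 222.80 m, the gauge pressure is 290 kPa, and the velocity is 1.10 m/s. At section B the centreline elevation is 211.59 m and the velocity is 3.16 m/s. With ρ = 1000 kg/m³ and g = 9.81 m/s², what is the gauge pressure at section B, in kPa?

P₂ ≈ 396 kPa

Pressure head at A: ψ₁ = P₁/(ρg) = 290×1000 / (1000 × 9.81) = 29.56 m.
Velocity heads: v₁²/2g = 1.10²/19.62 = 0.062 m; v₂²/2g = 3.16²/19.62 = 0.509 m.
Total head H = z₁ + ψ₁ + v₁²/2g = 222.80 + 29.56 + 0.062 = 252.42 m.
ψ₂ = H − z₂ − v₂²/2g = 252.42 − 211.59 − 0.509 = 40.32 m.
P₂ = ρgψ₂ = 1000 × 9.81 × 40.32 ≈ 396 kPa.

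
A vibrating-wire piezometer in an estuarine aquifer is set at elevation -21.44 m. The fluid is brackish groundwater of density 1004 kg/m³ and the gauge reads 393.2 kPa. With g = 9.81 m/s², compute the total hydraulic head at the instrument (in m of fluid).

h ≈ 18.48 m

ψ = P/(ρg) = 393.2×1000 / (1004 × 9.81) = 39.92 m.
h = z + ψ = -21.44 + 39.92 = 18.48 m.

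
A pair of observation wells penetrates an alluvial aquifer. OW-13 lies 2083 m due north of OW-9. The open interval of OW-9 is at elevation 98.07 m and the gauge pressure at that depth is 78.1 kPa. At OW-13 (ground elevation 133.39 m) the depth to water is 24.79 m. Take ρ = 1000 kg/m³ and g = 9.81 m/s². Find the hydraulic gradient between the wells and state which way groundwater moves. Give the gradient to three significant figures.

Pressure head at OW-9: ψ = P/(ρg) = 78.1×1000 / (1000 × 9.81) = 7.96 m.
Total head at OW-9: h = z + ψ = 98.07 + 7.96 = 106.03 m.
Total head at OW-13: h = 133.39 − 24.79 = 108.60 m.
Head difference: h(OW-9) − h(OW-13) = 106.03 − 108.60 = -2.57 m.
Hydraulic gradient: i = |Δh| / L = 2.57 / 2083 = 0.00123.
Flow is from higher to lower head: from OW-13 toward OW-9, i.e. toward the south.

i ≈ 0.00123; groundwater flows toward the south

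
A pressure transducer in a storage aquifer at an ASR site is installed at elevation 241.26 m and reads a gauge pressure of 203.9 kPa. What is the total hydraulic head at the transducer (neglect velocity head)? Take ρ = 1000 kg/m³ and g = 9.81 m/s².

h ≈ 262.04 m

ψ = P/(ρg) = 203.9×1000 / (1000 × 9.81) = 20.78 m.
h = z + ψ = 241.26 + 20.78 = 262.04 m.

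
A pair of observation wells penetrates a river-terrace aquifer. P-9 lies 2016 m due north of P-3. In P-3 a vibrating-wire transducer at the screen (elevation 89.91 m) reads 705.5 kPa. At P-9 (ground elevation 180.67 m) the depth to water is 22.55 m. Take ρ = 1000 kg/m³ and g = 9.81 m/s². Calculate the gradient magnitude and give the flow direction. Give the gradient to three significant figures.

i ≈ 0.00184; groundwater flows toward the north

Pressure head at P-3: ψ = P/(ρg) = 705.5×1000 / (1000 × 9.81) = 71.92 m.
Total head at P-3: h = z + ψ = 89.91 + 71.92 = 161.83 m.
Total head at P-9: h = 180.67 − 22.55 = 158.12 m.
Head difference: h(P-3) − h(P-9) = 161.83 − 158.12 = 3.71 m.
Hydraulic gradient: i = |Δh| / L = 3.71 / 2016 = 0.00184.
Flow is from higher to lower head: from P-3 toward P-9, i.e. toward the north.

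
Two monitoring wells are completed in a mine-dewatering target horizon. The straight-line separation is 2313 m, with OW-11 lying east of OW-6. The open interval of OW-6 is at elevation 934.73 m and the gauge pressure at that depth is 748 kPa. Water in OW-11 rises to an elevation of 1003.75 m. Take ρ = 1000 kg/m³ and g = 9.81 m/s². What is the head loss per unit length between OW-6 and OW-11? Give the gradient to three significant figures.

Pressure head at OW-6: ψ = P/(ρg) = 748×1000 / (1000 × 9.81) = 76.25 m.
Total head at OW-6: h = z + ψ = 934.73 + 76.25 = 1010.98 m.
Total head at OW-11: h = 1003.75 m (water level in the piezometer is the total head).
Head difference: h(OW-6) − h(OW-11) = 1010.98 − 1003.75 = 7.23 m.
Hydraulic gradient: i = |Δh| / L = 7.23 / 2313 = 0.00313.

i ≈ 0.00313 m/m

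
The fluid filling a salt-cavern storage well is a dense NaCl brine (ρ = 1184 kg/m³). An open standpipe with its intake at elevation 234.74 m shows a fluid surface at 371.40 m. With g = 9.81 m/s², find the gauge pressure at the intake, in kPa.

Pressure head ψ = h − z = 371.40 − 234.74 = 136.66 m.
P = ρgψ = 1184 × 9.81 × 136.66 = 1587311 Pa ≈ 1590 kPa.

P ≈ 1590 kPa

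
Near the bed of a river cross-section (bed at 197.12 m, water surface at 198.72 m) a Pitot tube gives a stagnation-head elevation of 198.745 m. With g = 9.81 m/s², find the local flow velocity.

Near the bed, under hydrostatic conditions, the piezometric head (z + ψ) equals the free-surface elevation, 198.72 m.
Velocity head = total − piezometric = 198.745 − 198.72 = 0.025 m.
v = √(2g·h_v) = √(2 × 9.81 × 0.025) = 0.700 m/s.

v ≈ 0.700 m/s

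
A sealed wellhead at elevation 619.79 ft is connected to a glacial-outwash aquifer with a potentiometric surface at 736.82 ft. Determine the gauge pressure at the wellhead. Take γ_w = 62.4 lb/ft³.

P ≈ 50.7 psi

Head above the cap: Δh = 736.82 − 619.79 = 117.03 ft.
P = γΔh/144 = 62.4 × 117.03 / 144 = 50.7 psi.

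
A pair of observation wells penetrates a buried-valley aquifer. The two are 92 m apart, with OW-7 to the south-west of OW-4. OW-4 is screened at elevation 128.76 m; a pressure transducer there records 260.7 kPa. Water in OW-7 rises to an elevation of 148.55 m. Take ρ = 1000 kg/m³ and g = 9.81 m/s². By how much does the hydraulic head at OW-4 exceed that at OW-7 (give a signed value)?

Pressure head at OW-4: ψ = P/(ρg) = 260.7×1000 / (1000 × 9.81) = 26.57 m.
Total head at OW-4: h = z + ψ = 128.76 + 26.57 = 155.33 m.
Total head at OW-7: h = 148.55 m (water level in the piezometer is the total head).
Head difference: h(OW-4) − h(OW-7) = 155.33 − 148.55 = 6.78 m.

Δh ≈ 6.78 m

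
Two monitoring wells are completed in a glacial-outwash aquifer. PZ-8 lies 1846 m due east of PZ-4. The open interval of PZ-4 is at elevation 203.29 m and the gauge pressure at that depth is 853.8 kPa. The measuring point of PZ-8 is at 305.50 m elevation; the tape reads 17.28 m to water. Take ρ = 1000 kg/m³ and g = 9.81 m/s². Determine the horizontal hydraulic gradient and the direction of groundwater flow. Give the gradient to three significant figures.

Pressure head at PZ-4: ψ = P/(ρg) = 853.8×1000 / (1000 × 9.81) = 87.03 m.
Total head at PZ-4: h = z + ψ = 203.29 + 87.03 = 290.32 m.
Total head at PZ-8: h = 305.50 − 17.28 = 288.22 m.
Head difference: h(PZ-4) − h(PZ-8) = 290.32 − 288.22 = 2.10 m.
Hydraulic gradient: i = |Δh| / L = 2.10 / 1846 = 0.00114.
Flow is from higher to lower head: from PZ-4 toward PZ-8, i.e. toward the east.

i ≈ 0.00114; groundwater flows toward the east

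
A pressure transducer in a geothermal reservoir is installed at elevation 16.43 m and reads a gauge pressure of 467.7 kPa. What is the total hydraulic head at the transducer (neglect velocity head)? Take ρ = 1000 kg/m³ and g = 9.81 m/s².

ψ = P/(ρg) = 467.7×1000 / (1000 × 9.81) = 47.68 m.
h = z + ψ = 16.43 + 47.68 = 64.11 m.

h ≈ 64.11 m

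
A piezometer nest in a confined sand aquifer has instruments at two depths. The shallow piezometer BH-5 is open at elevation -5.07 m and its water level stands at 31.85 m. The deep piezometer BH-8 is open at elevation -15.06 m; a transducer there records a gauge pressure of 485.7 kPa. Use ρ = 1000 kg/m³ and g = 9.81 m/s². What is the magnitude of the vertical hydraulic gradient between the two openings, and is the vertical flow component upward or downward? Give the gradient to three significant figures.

|i_v| ≈ 0.260; vertical flow is upward

Total head at BH-5: h = 31.85 m (water level in the standpipe).
Pressure head at BH-8: ψ = P/(ρg) = 485.7×1000 / (1000 × 9.81) = 49.51 m.
Total head at BH-8: h = z + ψ = -15.06 + 49.51 = 34.45 m.
Δh = h(BH-5) − h(BH-8) = 31.85 − 34.45 = -2.60 m.
Vertical separation Δz = -5.07 − (-15.06) = 9.99 m.
|i_v| = |Δh| / Δz = 2.60 / 9.99 = 0.260.
Head is higher in the deep piezometer, so vertical flow is upward (discharge condition).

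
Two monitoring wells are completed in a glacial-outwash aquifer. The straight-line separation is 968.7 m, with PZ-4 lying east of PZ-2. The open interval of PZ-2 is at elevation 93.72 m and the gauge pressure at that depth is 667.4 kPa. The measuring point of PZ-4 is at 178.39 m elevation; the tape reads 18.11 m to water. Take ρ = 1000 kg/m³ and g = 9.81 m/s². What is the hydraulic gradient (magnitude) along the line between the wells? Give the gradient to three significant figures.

Pressure head at PZ-2: ψ = P/(ρg) = 667.4×1000 / (1000 × 9.81) = 68.03 m.
Total head at PZ-2: h = z + ψ = 93.72 + 68.03 = 161.75 m.
Total head at PZ-4: h = 178.39 − 18.11 = 160.28 m.
Head difference: h(PZ-2) − h(PZ-4) = 161.75 − 160.28 = 1.47 m.
Hydraulic gradient: i = |Δh| / L = 1.47 / 968.7 = 0.00152.

i ≈ 0.00152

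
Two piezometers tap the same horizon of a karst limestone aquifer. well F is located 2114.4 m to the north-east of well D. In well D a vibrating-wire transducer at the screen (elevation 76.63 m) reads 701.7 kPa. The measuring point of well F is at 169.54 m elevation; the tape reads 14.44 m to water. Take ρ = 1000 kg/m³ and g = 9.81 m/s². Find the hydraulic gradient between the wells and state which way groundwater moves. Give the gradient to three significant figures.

i ≈ 0.00328; groundwater flows toward the south-west

Pressure head at well D: ψ = P/(ρg) = 701.7×1000 / (1000 × 9.81) = 71.53 m.
Total head at well D: h = z + ψ = 76.63 + 71.53 = 148.16 m.
Total head at well F: h = 169.54 − 14.44 = 155.10 m.
Head difference: h(well D) − h(well F) = 148.16 − 155.10 = -6.94 m.
Hydraulic gradient: i = |Δh| / L = 6.94 / 2114.4 = 0.00328.
Flow is from higher to lower head: from well F toward well D, i.e. toward the south-west.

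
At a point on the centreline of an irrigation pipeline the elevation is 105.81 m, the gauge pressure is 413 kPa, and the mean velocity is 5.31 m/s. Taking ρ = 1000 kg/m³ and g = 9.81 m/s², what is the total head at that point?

h ≈ 149.35 m

Pressure head ψ = P/(ρg) = 413×1000 / (1000 × 9.81) = 42.10 m.
Velocity head = v²/(2g) = 5.31² / (2 × 9.81) = 1.437 m.
h = z + ψ + v²/(2g) = 105.81 + 42.10 + 1.437 = 149.35 m.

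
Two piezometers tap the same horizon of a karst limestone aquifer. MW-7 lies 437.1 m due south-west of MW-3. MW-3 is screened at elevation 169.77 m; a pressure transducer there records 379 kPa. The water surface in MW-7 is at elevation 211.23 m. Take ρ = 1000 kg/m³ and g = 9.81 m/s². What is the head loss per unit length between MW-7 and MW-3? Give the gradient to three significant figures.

i ≈ 0.00647 m/m

Pressure head at MW-3: ψ = P/(ρg) = 379×1000 / (1000 × 9.81) = 38.63 m.
Total head at MW-3: h = z + ψ = 169.77 + 38.63 = 208.40 m.
Total head at MW-7: h = 211.23 m (water level in the piezometer is the total head).
Head difference: h(MW-3) − h(MW-7) = 208.40 − 211.23 = -2.83 m.
Hydraulic gradient: i = |Δh| / L = 2.83 / 437.1 = 0.00647.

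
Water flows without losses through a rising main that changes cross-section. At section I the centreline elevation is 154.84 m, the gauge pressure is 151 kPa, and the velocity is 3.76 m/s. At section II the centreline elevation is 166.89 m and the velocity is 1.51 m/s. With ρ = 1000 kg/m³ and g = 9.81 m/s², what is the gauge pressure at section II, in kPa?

P₂ ≈ 38.7 kPa

Pressure head at I: ψ₁ = P₁/(ρg) = 151×1000 / (1000 × 9.81) = 15.39 m.
Velocity heads: v₁²/2g = 3.76²/19.62 = 0.721 m; v₂²/2g = 1.51²/19.62 = 0.116 m.
Total head H = z₁ + ψ₁ + v₁²/2g = 154.84 + 15.39 + 0.721 = 170.95 m.
ψ₂ = H − z₂ − v₂²/2g = 170.95 − 166.89 − 0.116 = 3.94 m.
P₂ = ρgψ₂ = 1000 × 9.81 × 3.94 ≈ 38.7 kPa.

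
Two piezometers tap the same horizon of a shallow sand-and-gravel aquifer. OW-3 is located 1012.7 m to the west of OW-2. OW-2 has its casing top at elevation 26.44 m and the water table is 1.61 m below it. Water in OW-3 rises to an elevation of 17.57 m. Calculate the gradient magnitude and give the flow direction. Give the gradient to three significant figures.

i ≈ 0.00717; groundwater flows toward the west

Total head at OW-2: h = 26.44 − 1.61 = 24.83 m.
Total head at OW-3: h = 17.57 m (water level in the piezometer is the total head).
Head difference: h(OW-2) − h(OW-3) = 24.83 − 17.57 = 7.26 m.
Hydraulic gradient: i = |Δh| / L = 7.26 / 1012.7 = 0.00717.
Flow is from higher to lower head: from OW-2 toward OW-3, i.e. toward the west.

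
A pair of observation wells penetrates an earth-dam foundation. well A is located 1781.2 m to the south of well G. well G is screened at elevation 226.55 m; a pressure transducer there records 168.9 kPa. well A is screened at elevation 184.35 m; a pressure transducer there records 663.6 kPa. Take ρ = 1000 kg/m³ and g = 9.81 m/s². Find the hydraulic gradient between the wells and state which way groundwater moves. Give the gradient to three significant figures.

i ≈ 0.00462; groundwater flows toward the north

Pressure head at well G: ψ = P/(ρg) = 168.9×1000 / (1000 × 9.81) = 17.22 m.
Total head at well G: h = z + ψ = 226.55 + 17.22 = 243.77 m.
Pressure head at well A: ψ = P/(ρg) = 663.6×1000 / (1000 × 9.81) = 67.65 m.
Total head at well A: h = z + ψ = 184.35 + 67.65 = 252.00 m.
Head difference: h(well G) − h(well A) = 243.77 − 252.00 = -8.23 m.
Hydraulic gradient: i = |Δh| / L = 8.23 / 1781.2 = 0.00462.
Flow is from higher to lower head: from well A toward well G, i.e. toward the north.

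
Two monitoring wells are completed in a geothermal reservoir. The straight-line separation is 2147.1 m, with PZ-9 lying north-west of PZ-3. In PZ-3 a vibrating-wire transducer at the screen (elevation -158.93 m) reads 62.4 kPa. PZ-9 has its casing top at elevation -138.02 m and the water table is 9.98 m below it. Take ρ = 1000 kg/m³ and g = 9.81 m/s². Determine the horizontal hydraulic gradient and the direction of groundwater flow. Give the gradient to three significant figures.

i ≈ 0.00213; groundwater flows toward the south-east

Pressure head at PZ-3: ψ = P/(ρg) = 62.4×1000 / (1000 × 9.81) = 6.36 m.
Total head at PZ-3: h = z + ψ = -158.93 + 6.36 = -152.57 m.
Total head at PZ-9: h = -138.02 − 9.98 = -148.00 m.
Head difference: h(PZ-3) − h(PZ-9) = -152.57 − (-148.00) = -4.57 m.
Hydraulic gradient: i = |Δh| / L = 4.57 / 2147.1 = 0.00213.
Flow is from higher to lower head: from PZ-9 toward PZ-3, i.e. toward the south-east.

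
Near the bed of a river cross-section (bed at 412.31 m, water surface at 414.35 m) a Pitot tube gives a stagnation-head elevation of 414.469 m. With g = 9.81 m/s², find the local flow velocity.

v ≈ 1.53 m/s

Near the bed, under hydrostatic conditions, the piezometric head (z + ψ) equals the free-surface elevation, 414.35 m.
Velocity head = total − piezometric = 414.469 − 414.35 = 0.119 m.
v = √(2g·h_v) = √(2 × 9.81 × 0.119) = 1.53 m/s.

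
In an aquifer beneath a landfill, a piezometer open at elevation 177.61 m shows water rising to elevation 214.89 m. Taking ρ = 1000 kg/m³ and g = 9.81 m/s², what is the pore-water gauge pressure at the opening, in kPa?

P ≈ 366 kPa

Pressure head ψ = h − z = 214.89 − 177.61 = 37.28 m.
P = ρgψ = 1000 × 9.81 × 37.28 = 365717 Pa ≈ 366 kPa.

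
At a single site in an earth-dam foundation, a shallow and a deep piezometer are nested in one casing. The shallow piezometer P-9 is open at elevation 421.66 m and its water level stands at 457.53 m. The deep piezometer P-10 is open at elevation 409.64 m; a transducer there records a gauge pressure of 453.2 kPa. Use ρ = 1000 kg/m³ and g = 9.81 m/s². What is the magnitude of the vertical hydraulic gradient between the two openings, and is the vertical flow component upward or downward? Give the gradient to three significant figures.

Total head at P-9: h = 457.53 m (water level in the standpipe).
Pressure head at P-10: ψ = P/(ρg) = 453.2×1000 / (1000 × 9.81) = 46.20 m.
Total head at P-10: h = z + ψ = 409.64 + 46.20 = 455.84 m.
Δh = h(P-9) − h(P-10) = 457.53 − 455.84 = 1.69 m.
Vertical separation Δz = 421.66 − 409.64 = 12.02 m.
|i_v| = |Δh| / Δz = 1.69 / 12.02 = 0.141.
Head is higher in the shallow piezometer, so vertical flow is downward (recharge condition).

|i_v| ≈ 0.141; vertical flow is downward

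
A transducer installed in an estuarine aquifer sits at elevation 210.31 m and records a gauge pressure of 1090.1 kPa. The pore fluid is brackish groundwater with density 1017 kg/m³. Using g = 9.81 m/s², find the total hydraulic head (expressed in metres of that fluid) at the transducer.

h ≈ 319.57 m

ψ = P/(ρg) = 1090.1×1000 / (1017 × 9.81) = 109.26 m.
h = z + ψ = 210.31 + 109.26 = 319.57 m.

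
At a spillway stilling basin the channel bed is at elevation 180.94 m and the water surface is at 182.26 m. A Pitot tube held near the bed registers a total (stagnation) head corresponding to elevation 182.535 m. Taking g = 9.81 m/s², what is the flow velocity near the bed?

v ≈ 2.32 m/s

Near the bed, under hydrostatic conditions, the piezometric head (z + ψ) equals the free-surface elevation, 182.26 m.
Velocity head = total − piezometric = 182.535 − 182.26 = 0.275 m.
v = √(2g·h_v) = √(2 × 9.81 × 0.275) = 2.32 m/s.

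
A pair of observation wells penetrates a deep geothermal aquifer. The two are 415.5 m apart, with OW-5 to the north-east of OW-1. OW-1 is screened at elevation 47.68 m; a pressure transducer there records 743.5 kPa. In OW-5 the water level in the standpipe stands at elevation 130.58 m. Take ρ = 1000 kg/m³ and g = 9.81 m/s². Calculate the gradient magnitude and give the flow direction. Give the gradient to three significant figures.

Pressure head at OW-1: ψ = P/(ρg) = 743.5×1000 / (1000 × 9.81) = 75.79 m.
Total head at OW-1: h = z + ψ = 47.68 + 75.79 = 123.47 m.
Total head at OW-5: h = 130.58 m (water level in the piezometer is the total head).
Head difference: h(OW-1) − h(OW-5) = 123.47 − 130.58 = -7.11 m.
Hydraulic gradient: i = |Δh| / L = 7.11 / 415.5 = 0.0171.
Flow is from higher to lower head: from OW-5 toward OW-1, i.e. toward the south-west.

i ≈ 0.0171; groundwater flows toward the south-west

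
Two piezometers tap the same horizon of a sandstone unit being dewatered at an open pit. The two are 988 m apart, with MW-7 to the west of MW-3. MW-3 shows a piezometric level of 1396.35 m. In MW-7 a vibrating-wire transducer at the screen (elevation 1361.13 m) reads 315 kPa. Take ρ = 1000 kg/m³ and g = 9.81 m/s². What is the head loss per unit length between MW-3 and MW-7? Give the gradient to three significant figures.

i ≈ 0.00315 m/m

Total head at MW-3: h = 1396.35 m (water level in the piezometer is the total head).
Pressure head at MW-7: ψ = P/(ρg) = 315×1000 / (1000 × 9.81) = 32.11 m.
Total head at MW-7: h = z + ψ = 1361.13 + 32.11 = 1393.24 m.
Head difference: h(MW-3) − h(MW-7) = 1396.35 − 1393.24 = 3.11 m.
Hydraulic gradient: i = |Δh| / L = 3.11 / 988 = 0.00315.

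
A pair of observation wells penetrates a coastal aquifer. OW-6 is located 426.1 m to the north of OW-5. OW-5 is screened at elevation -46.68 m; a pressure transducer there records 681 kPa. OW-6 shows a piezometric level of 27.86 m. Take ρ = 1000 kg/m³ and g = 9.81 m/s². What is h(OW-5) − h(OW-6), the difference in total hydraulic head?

Pressure head at OW-5: ψ = P/(ρg) = 681×1000 / (1000 × 9.81) = 69.42 m.
Total head at OW-5: h = z + ψ = -46.68 + 69.42 = 22.74 m.
Total head at OW-6: h = 27.86 m (water level in the piezometer is the total head).
Head difference: h(OW-5) − h(OW-6) = 22.74 − 27.86 = -5.12 m.

Δh ≈ -5.12 m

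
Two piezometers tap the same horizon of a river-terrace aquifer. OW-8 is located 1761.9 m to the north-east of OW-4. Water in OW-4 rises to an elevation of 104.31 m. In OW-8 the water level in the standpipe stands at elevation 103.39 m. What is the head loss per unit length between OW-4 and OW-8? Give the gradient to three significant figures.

i ≈ 0.000522 m/m

Total head at OW-4: h = 104.31 m (water level in the piezometer is the total head).
Total head at OW-8: h = 103.39 m (water level in the piezometer is the total head).
Head difference: h(OW-4) − h(OW-8) = 104.31 − 103.39 = 0.92 m.
Hydraulic gradient: i = |Δh| / L = 0.92 / 1761.9 = 0.000522.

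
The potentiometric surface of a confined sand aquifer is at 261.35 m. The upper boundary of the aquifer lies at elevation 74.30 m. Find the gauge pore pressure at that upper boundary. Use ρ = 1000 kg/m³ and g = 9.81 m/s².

P ≈ 1830 kPa

Pressure head at the aquifer top: ψ = h − z = 261.35 − 74.30 = 187.05 m.
P = ρgψ = 1000 × 9.81 × 187.05 = 1834960 Pa ≈ 1830 kPa.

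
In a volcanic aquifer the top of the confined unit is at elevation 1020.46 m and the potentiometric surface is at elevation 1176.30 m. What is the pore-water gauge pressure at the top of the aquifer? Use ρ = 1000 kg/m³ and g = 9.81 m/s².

P ≈ 1530 kPa

Pressure head at the aquifer top: ψ = h − z = 1176.30 − 1020.46 = 155.84 m.
P = ρgψ = 1000 × 9.81 × 155.84 = 1528790 Pa ≈ 1530 kPa.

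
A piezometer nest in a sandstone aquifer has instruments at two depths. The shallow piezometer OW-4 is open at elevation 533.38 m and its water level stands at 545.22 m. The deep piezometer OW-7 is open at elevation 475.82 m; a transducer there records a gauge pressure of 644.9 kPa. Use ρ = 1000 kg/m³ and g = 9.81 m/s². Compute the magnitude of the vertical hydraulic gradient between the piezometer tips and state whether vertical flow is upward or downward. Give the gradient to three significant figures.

Total head at OW-4: h = 545.22 m (water level in the standpipe).
Pressure head at OW-7: ψ = P/(ρg) = 644.9×1000 / (1000 × 9.81) = 65.74 m.
Total head at OW-7: h = z + ψ = 475.82 + 65.74 = 541.56 m.
Δh = h(OW-4) − h(OW-7) = 545.22 − 541.56 = 3.66 m.
Vertical separation Δz = 533.38 − 475.82 = 57.56 m.
|i_v| = |Δh| / Δz = 3.66 / 57.56 = 0.0636.
Head is higher in the shallow piezometer, so vertical flow is downward (recharge condition).

|i_v| ≈ 0.0636; vertical flow is downward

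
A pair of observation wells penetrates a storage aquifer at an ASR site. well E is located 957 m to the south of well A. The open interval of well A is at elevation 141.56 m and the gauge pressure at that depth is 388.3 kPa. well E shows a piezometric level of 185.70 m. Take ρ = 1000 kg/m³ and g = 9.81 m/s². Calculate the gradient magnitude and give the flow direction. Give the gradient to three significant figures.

i ≈ 0.00476; groundwater flows toward the north

Pressure head at well A: ψ = P/(ρg) = 388.3×1000 / (1000 × 9.81) = 39.58 m.
Total head at well A: h = z + ψ = 141.56 + 39.58 = 181.14 m.
Total head at well E: h = 185.70 m (water level in the piezometer is the total head).
Head difference: h(well A) − h(well E) = 181.14 − 185.70 = -4.56 m.
Hydraulic gradient: i = |Δh| / L = 4.56 / 957 = 0.00476.
Flow is from higher to lower head: from well E toward well A, i.e. toward the north.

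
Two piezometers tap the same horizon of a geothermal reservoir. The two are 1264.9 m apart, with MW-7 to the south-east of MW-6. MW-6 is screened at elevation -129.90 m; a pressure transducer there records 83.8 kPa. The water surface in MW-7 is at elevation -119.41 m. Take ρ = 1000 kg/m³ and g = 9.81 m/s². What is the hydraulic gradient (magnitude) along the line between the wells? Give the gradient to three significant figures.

Pressure head at MW-6: ψ = P/(ρg) = 83.8×1000 / (1000 × 9.81) = 8.54 m.
Total head at MW-6: h = z + ψ = -129.90 + 8.54 = -121.36 m.
Total head at MW-7: h = -119.41 m (water level in the piezometer is the total head).
Head difference: h(MW-6) − h(MW-7) = -121.36 − (-119.41) = -1.95 m.
Hydraulic gradient: i = |Δh| / L = 1.95 / 1264.9 = 0.00154.

i ≈ 0.00154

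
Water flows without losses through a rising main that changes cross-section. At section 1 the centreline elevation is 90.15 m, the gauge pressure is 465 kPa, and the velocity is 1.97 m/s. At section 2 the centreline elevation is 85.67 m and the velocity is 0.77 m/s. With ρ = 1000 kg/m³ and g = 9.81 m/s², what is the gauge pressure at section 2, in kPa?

Pressure head at 1: ψ₁ = P₁/(ρg) = 465×1000 / (1000 × 9.81) = 47.40 m.
Velocity heads: v₁²/2g = 1.97²/19.62 = 0.198 m; v₂²/2g = 0.77²/19.62 = 0.030 m.
Total head H = z₁ + ψ₁ + v₁²/2g = 90.15 + 47.40 + 0.198 = 137.75 m.
ψ₂ = H − z₂ − v₂²/2g = 137.75 − 85.67 − 0.030 = 52.05 m.
P₂ = ρgψ₂ = 1000 × 9.81 × 52.05 ≈ 511 kPa.

P₂ ≈ 511 kPa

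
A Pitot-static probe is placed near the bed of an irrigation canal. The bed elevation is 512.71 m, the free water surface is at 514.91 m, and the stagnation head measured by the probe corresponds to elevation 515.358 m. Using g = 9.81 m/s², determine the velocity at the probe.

Near the bed, under hydrostatic conditions, the piezometric head (z + ψ) equals the free-surface elevation, 514.91 m.
Velocity head = total − piezometric = 515.358 − 514.91 = 0.448 m.
v = √(2g·h_v) = √(2 × 9.81 × 0.448) = 2.96 m/s.

v ≈ 2.96 m/s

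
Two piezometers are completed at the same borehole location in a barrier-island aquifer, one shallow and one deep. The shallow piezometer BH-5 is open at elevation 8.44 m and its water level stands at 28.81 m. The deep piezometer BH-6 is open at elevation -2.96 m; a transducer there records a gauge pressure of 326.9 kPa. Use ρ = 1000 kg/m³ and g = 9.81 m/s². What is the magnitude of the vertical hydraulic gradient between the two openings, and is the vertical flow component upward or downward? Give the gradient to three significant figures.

|i_v| ≈ 0.136; vertical flow is upward

Total head at BH-5: h = 28.81 m (water level in the standpipe).
Pressure head at BH-6: ψ = P/(ρg) = 326.9×1000 / (1000 × 9.81) = 33.32 m.
Total head at BH-6: h = z + ψ = -2.96 + 33.32 = 30.36 m.
Δh = h(BH-5) − h(BH-6) = 28.81 − 30.36 = -1.55 m.
Vertical separation Δz = 8.44 − (-2.96) = 11.40 m.
|i_v| = |Δh| / Δz = 1.55 / 11.40 = 0.136.
Head is higher in the deep piezometer, so vertical flow is upward (discharge condition).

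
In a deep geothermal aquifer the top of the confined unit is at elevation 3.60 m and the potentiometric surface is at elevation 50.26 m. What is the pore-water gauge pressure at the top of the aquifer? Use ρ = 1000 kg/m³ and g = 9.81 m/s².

P ≈ 458 kPa

Pressure head at the aquifer top: ψ = h − z = 50.26 − 3.60 = 46.66 m.
P = ρgψ = 1000 × 9.81 × 46.66 = 457735 Pa ≈ 458 kPa.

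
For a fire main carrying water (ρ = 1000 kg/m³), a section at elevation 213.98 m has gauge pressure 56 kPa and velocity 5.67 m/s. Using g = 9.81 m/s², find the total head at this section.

Pressure head ψ = P/(ρg) = 56×1000 / (1000 × 9.81) = 5.71 m.
Velocity head = v²/(2g) = 5.67² / (2 × 9.81) = 1.639 m.
h = z + ψ + v²/(2g) = 213.98 + 5.71 + 1.639 = 221.33 m.

h ≈ 221.33 m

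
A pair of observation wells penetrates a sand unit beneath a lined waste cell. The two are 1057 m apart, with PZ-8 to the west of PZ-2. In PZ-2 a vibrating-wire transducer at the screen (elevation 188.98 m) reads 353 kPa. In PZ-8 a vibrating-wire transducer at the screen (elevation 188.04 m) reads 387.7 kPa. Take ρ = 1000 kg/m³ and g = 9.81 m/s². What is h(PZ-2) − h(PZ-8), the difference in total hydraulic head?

Pressure head at PZ-2: ψ = P/(ρg) = 353×1000 / (1000 × 9.81) = 35.98 m.
Total head at PZ-2: h = z + ψ = 188.98 + 35.98 = 224.96 m.
Pressure head at PZ-8: ψ = P/(ρg) = 387.7×1000 / (1000 × 9.81) = 39.52 m.
Total head at PZ-8: h = z + ψ = 188.04 + 39.52 = 227.56 m.
Head difference: h(PZ-2) − h(PZ-8) = 224.96 − 227.56 = -2.60 m.

Δh ≈ -2.60 m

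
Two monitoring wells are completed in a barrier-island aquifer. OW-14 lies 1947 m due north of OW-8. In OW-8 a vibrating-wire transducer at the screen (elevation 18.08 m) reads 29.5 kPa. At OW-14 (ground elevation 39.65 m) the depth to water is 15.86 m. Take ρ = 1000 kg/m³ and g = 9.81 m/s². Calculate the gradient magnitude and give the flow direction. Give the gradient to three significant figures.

i ≈ 0.00139; groundwater flows toward the south

Pressure head at OW-8: ψ = P/(ρg) = 29.5×1000 / (1000 × 9.81) = 3.01 m.
Total head at OW-8: h = z + ψ = 18.08 + 3.01 = 21.09 m.
Total head at OW-14: h = 39.65 − 15.86 = 23.79 m.
Head difference: h(OW-8) − h(OW-14) = 21.09 − 23.79 = -2.70 m.
Hydraulic gradient: i = |Δh| / L = 2.70 / 1947 = 0.00139.
Flow is from higher to lower head: from OW-14 toward OW-8, i.e. toward the south.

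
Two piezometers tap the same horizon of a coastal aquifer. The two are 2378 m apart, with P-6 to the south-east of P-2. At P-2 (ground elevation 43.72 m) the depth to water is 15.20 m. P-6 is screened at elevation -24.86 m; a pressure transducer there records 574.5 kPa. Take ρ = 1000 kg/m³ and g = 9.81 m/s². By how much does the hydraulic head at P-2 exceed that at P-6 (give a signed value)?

Total head at P-2: h = 43.72 − 15.20 = 28.52 m.
Pressure head at P-6: ψ = P/(ρg) = 574.5×1000 / (1000 × 9.81) = 58.56 m.
Total head at P-6: h = z + ψ = -24.86 + 58.56 = 33.70 m.
Head difference: h(P-2) − h(P-6) = 28.52 − 33.70 = -5.18 m.

Δh ≈ -5.18 m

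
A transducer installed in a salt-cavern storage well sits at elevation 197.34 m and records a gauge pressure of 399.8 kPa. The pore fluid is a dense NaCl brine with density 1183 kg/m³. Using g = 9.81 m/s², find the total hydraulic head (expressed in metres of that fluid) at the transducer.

h ≈ 231.79 m

ψ = P/(ρg) = 399.8×1000 / (1183 × 9.81) = 34.45 m.
h = z + ψ = 197.34 + 34.45 = 231.79 m.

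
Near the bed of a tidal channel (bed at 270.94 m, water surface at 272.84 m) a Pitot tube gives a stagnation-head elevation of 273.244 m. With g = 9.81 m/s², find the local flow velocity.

v ≈ 2.82 m/s

Near the bed, under hydrostatic conditions, the piezometric head (z + ψ) equals the free-surface elevation, 272.84 m.
Velocity head = total − piezometric = 273.244 − 272.84 = 0.404 m.
v = √(2g·h_v) = √(2 × 9.81 × 0.404) = 2.82 m/s.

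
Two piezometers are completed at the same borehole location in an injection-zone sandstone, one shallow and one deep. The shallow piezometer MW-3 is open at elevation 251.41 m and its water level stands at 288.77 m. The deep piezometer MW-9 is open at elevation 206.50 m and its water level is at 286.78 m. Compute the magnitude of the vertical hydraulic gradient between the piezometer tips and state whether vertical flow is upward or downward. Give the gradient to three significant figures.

Total head at MW-3: h = 288.77 m (water level in the standpipe).
Total head at MW-9: h = 286.78 m.
Δh = h(MW-3) − h(MW-9) = 288.77 − 286.78 = 1.99 m.
Vertical separation Δz = 251.41 − 206.50 = 44.91 m.
|i_v| = |Δh| / Δz = 1.99 / 44.91 = 0.0443.
Head is higher in the shallow piezometer, so vertical flow is downward (recharge condition).

|i_v| ≈ 0.0443; vertical flow is downward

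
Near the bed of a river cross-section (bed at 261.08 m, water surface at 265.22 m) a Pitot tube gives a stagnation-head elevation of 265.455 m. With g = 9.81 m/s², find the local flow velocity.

v ≈ 2.15 m/s

Near the bed, under hydrostatic conditions, the piezometric head (z + ψ) equals the free-surface elevation, 265.22 m.
Velocity head = total − piezometric = 265.455 − 265.22 = 0.235 m.
v = √(2g·h_v) = √(2 × 9.81 × 0.235) = 2.15 m/s.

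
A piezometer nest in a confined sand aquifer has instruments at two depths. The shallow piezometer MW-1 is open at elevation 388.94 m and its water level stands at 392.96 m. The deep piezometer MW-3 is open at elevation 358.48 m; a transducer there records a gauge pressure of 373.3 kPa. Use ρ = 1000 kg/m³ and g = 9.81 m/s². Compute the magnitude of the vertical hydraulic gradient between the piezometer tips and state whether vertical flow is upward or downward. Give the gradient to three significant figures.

|i_v| ≈ 0.117; vertical flow is upward

Total head at MW-1: h = 392.96 m (water level in the standpipe).
Pressure head at MW-3: ψ = P/(ρg) = 373.3×1000 / (1000 × 9.81) = 38.05 m.
Total head at MW-3: h = z + ψ = 358.48 + 38.05 = 396.53 m.
Δh = h(MW-1) − h(MW-3) = 392.96 − 396.53 = -3.57 m.
Vertical separation Δz = 388.94 − 358.48 = 30.46 m.
|i_v| = |Δh| / Δz = 3.57 / 30.46 = 0.117.
Head is higher in the deep piezometer, so vertical flow is upward (discharge condition).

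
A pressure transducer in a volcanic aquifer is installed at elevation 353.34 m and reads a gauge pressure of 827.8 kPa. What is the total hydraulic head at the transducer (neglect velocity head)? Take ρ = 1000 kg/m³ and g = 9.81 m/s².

ψ = P/(ρg) = 827.8×1000 / (1000 × 9.81) = 84.38 m.
h = z + ψ = 353.34 + 84.38 = 437.72 m.

h ≈ 437.72 m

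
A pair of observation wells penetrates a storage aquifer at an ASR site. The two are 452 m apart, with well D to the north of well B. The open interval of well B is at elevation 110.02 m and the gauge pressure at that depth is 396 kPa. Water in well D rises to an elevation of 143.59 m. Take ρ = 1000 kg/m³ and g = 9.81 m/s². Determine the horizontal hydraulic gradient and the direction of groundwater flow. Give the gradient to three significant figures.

i ≈ 0.0150; groundwater flows toward the north

Pressure head at well B: ψ = P/(ρg) = 396×1000 / (1000 × 9.81) = 40.37 m.
Total head at well B: h = z + ψ = 110.02 + 40.37 = 150.39 m.
Total head at well D: h = 143.59 m (water level in the piezometer is the total head).
Head difference: h(well B) − h(well D) = 150.39 − 143.59 = 6.80 m.
Hydraulic gradient: i = |Δh| / L = 6.80 / 452 = 0.0150.
Flow is from higher to lower head: from well B toward well D, i.e. toward the north.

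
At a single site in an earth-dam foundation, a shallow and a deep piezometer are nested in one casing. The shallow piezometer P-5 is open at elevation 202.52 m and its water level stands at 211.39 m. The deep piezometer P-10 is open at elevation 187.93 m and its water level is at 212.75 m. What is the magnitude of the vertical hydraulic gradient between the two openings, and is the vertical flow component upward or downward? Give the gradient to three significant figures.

|i_v| ≈ 0.0932; vertical flow is upward

Total head at P-5: h = 211.39 m (water level in the standpipe).
Total head at P-10: h = 212.75 m.
Δh = h(P-5) − h(P-10) = 211.39 − 212.75 = -1.36 m.
Vertical separation Δz = 202.52 − 187.93 = 14.59 m.
|i_v| = |Δh| / Δz = 1.36 / 14.59 = 0.0932.
Head is higher in the deep piezometer, so vertical flow is upward (discharge condition).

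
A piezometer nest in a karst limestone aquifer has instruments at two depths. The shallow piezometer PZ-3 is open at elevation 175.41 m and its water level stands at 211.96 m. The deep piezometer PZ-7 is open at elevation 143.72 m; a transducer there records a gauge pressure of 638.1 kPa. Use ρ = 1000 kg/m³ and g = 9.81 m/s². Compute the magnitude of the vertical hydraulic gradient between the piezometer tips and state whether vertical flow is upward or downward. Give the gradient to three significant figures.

Total head at PZ-3: h = 211.96 m (water level in the standpipe).
Pressure head at PZ-7: ψ = P/(ρg) = 638.1×1000 / (1000 × 9.81) = 65.05 m.
Total head at PZ-7: h = z + ψ = 143.72 + 65.05 = 208.77 m.
Δh = h(PZ-3) − h(PZ-7) = 211.96 − 208.77 = 3.19 m.
Vertical separation Δz = 175.41 − 143.72 = 31.69 m.
|i_v| = |Δh| / Δz = 3.19 / 31.69 = 0.101.
Head is higher in the shallow piezometer, so vertical flow is downward (recharge condition).

|i_v| ≈ 0.101; vertical flow is downward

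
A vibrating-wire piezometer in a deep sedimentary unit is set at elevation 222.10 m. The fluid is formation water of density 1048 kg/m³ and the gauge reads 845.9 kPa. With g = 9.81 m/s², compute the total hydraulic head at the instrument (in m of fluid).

ψ = P/(ρg) = 845.9×1000 / (1048 × 9.81) = 82.28 m.
h = z + ψ = 222.10 + 82.28 = 304.38 m.

h ≈ 304.38 m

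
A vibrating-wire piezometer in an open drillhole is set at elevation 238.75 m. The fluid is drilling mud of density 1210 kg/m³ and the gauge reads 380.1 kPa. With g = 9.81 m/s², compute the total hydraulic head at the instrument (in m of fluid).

h ≈ 270.77 m

ψ = P/(ρg) = 380.1×1000 / (1210 × 9.81) = 32.02 m.
h = z + ψ = 238.75 + 32.02 = 270.77 m.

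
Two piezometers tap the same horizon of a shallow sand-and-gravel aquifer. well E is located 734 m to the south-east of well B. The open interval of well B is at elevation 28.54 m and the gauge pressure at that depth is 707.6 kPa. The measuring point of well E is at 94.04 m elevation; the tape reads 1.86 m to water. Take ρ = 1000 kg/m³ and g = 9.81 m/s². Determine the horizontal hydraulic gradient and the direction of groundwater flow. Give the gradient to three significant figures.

i ≈ 0.0116; groundwater flows toward the south-east

Pressure head at well B: ψ = P/(ρg) = 707.6×1000 / (1000 × 9.81) = 72.13 m.
Total head at well B: h = z + ψ = 28.54 + 72.13 = 100.67 m.
Total head at well E: h = 94.04 − 1.86 = 92.18 m.
Head difference: h(well B) − h(well E) = 100.67 − 92.18 = 8.49 m.
Hydraulic gradient: i = |Δh| / L = 8.49 / 734 = 0.0116.
Flow is from higher to lower head: from well B toward well E, i.e. toward the south-east.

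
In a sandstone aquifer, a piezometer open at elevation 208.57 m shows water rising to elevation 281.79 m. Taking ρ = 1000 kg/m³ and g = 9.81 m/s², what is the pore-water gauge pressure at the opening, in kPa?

Pressure head ψ = h − z = 281.79 − 208.57 = 73.22 m.
P = ρgψ = 1000 × 9.81 × 73.22 = 718288 Pa ≈ 718 kPa.

P ≈ 718 kPa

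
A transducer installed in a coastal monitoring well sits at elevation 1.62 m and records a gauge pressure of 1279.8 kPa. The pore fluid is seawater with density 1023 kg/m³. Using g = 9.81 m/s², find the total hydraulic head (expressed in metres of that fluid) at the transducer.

h ≈ 129.15 m

ψ = P/(ρg) = 1279.8×1000 / (1023 × 9.81) = 127.53 m.
h = z + ψ = 1.62 + 127.53 = 129.15 m.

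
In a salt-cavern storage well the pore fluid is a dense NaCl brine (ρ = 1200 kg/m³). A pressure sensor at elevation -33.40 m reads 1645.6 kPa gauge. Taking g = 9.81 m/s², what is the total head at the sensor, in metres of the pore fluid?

ψ = P/(ρg) = 1645.6×1000 / (1200 × 9.81) = 139.79 m.
h = z + ψ = -33.40 + 139.79 = 106.39 m.

h ≈ 106.39 m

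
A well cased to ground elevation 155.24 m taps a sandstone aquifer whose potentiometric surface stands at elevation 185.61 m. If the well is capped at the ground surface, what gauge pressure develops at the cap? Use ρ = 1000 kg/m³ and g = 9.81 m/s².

P ≈ 298 kPa

Head above the cap: Δh = 185.61 − 155.24 = 30.37 m.
P = ρgΔh = 1000 × 9.81 × 30.37 = 297930 Pa ≈ 298 kPa.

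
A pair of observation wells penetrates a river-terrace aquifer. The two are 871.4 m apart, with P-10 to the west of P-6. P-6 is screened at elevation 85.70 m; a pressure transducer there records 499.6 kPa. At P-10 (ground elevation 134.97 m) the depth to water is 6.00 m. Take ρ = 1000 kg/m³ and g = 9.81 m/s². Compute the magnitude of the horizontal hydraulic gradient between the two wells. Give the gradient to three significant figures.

Pressure head at P-6: ψ = P/(ρg) = 499.6×1000 / (1000 × 9.81) = 50.93 m.
Total head at P-6: h = z + ψ = 85.70 + 50.93 = 136.63 m.
Total head at P-10: h = 134.97 − 6.00 = 128.97 m.
Head difference: h(P-6) − h(P-10) = 136.63 − 128.97 = 7.66 m.
Hydraulic gradient: i = |Δh| / L = 7.66 / 871.4 = 0.00879.

i ≈ 0.00879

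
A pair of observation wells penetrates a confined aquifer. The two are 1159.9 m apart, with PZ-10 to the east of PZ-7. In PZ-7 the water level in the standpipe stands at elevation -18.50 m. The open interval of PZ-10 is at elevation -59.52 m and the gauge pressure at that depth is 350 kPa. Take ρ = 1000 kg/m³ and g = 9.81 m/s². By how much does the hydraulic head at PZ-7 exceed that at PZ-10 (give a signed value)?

Δh ≈ 5.34 m

Total head at PZ-7: h = -18.50 m (water level in the piezometer is the total head).
Pressure head at PZ-10: ψ = P/(ρg) = 350×1000 / (1000 × 9.81) = 35.68 m.
Total head at PZ-10: h = z + ψ = -59.52 + 35.68 = -23.84 m.
Head difference: h(PZ-7) − h(PZ-10) = -18.50 − (-23.84) = 5.34 m.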